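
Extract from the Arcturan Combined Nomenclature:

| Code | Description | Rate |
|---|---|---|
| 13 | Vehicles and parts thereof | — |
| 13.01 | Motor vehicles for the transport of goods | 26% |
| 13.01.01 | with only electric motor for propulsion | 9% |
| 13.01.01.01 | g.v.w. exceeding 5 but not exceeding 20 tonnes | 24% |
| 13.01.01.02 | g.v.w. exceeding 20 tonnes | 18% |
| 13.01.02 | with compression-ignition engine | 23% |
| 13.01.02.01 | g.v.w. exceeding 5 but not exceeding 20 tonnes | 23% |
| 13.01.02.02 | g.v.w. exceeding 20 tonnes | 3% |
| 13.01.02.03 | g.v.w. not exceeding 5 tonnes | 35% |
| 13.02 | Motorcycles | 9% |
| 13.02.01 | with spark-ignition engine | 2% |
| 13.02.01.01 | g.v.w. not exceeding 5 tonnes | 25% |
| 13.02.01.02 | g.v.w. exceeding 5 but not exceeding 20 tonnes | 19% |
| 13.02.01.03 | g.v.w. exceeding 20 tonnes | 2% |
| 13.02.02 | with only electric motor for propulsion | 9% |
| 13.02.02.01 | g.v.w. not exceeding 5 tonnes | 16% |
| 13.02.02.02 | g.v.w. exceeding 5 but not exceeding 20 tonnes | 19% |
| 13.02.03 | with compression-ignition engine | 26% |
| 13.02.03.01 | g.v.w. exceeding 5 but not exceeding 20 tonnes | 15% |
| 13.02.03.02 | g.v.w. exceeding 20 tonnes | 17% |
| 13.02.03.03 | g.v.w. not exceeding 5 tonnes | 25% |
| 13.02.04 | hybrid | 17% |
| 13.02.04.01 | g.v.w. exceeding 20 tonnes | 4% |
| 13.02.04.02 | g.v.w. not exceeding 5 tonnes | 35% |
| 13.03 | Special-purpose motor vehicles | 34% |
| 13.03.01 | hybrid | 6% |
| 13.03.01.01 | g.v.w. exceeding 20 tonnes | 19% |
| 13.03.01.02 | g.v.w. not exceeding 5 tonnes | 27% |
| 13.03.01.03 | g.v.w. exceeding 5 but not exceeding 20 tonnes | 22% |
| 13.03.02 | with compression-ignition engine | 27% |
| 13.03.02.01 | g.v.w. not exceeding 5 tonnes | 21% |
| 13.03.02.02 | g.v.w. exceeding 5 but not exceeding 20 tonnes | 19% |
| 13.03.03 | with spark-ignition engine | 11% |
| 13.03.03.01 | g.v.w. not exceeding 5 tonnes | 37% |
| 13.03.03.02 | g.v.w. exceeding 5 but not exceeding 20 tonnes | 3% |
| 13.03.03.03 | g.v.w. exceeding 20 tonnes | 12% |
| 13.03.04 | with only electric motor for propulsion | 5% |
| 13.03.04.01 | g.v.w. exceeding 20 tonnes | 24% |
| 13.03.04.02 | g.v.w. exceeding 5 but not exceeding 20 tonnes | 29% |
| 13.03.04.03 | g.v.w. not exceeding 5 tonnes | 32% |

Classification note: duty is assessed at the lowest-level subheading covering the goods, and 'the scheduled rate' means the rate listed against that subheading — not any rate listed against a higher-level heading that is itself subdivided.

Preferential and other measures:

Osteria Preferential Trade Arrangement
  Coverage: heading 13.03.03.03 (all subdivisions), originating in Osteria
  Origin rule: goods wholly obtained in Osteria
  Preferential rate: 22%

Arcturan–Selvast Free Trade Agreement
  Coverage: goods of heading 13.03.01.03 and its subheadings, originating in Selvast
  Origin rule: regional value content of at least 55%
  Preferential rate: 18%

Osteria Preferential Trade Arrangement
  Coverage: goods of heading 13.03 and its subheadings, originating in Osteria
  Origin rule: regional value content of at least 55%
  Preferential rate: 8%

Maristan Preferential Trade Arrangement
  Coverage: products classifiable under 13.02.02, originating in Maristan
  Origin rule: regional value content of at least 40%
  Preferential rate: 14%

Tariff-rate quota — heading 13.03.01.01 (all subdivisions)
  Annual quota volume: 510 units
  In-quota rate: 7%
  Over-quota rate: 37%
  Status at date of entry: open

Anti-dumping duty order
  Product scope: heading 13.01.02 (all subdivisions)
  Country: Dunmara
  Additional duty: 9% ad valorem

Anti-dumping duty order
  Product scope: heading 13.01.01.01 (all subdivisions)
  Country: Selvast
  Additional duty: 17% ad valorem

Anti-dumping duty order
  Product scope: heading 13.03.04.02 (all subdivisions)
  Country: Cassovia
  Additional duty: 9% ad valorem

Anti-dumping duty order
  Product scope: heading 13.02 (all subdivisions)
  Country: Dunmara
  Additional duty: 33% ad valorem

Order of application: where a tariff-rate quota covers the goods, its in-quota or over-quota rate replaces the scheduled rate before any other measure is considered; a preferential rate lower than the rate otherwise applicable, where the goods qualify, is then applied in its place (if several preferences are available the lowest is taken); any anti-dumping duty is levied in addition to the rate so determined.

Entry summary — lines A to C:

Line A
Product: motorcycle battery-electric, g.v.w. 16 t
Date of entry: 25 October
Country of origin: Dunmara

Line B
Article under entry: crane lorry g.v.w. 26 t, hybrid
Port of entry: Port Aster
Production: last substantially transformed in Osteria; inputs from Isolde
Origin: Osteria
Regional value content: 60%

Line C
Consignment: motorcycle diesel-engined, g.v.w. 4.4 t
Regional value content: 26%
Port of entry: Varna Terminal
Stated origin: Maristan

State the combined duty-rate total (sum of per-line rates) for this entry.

84%

Line A: motorcycle → 13.02; battery-electric → 13.02.02; g.v.w. 16 t → 13.02.02.02. Scheduled 19%. anti-dumping (Dunmara, 13.02): +33%; total 19% + 33% = 52%. → 52%.
Line B: crane lorry → 13.03; hybrid → 13.03.01; g.v.w. 26 t → 13.03.01.01. Scheduled 19%. quota on 13.03.01.01 open → in-quota 7%; Osteria agreement on 13.03.03.03: 13.03.01.01 not covered; Osteria agreement on 13.03: RVC ≥ 55% → 8% available; preference 8% not lower than 7% → no reduction. → 7%.
Line C: motorcycle → 13.02; diesel-engined → 13.02.03; g.v.w. 4.4 t → 13.02.03.03. Scheduled 25%. Maristan agreement on 13.02.02: 13.02.03.03 not covered. → 25%.
Sum: 52% + 7% + 25% = 84%.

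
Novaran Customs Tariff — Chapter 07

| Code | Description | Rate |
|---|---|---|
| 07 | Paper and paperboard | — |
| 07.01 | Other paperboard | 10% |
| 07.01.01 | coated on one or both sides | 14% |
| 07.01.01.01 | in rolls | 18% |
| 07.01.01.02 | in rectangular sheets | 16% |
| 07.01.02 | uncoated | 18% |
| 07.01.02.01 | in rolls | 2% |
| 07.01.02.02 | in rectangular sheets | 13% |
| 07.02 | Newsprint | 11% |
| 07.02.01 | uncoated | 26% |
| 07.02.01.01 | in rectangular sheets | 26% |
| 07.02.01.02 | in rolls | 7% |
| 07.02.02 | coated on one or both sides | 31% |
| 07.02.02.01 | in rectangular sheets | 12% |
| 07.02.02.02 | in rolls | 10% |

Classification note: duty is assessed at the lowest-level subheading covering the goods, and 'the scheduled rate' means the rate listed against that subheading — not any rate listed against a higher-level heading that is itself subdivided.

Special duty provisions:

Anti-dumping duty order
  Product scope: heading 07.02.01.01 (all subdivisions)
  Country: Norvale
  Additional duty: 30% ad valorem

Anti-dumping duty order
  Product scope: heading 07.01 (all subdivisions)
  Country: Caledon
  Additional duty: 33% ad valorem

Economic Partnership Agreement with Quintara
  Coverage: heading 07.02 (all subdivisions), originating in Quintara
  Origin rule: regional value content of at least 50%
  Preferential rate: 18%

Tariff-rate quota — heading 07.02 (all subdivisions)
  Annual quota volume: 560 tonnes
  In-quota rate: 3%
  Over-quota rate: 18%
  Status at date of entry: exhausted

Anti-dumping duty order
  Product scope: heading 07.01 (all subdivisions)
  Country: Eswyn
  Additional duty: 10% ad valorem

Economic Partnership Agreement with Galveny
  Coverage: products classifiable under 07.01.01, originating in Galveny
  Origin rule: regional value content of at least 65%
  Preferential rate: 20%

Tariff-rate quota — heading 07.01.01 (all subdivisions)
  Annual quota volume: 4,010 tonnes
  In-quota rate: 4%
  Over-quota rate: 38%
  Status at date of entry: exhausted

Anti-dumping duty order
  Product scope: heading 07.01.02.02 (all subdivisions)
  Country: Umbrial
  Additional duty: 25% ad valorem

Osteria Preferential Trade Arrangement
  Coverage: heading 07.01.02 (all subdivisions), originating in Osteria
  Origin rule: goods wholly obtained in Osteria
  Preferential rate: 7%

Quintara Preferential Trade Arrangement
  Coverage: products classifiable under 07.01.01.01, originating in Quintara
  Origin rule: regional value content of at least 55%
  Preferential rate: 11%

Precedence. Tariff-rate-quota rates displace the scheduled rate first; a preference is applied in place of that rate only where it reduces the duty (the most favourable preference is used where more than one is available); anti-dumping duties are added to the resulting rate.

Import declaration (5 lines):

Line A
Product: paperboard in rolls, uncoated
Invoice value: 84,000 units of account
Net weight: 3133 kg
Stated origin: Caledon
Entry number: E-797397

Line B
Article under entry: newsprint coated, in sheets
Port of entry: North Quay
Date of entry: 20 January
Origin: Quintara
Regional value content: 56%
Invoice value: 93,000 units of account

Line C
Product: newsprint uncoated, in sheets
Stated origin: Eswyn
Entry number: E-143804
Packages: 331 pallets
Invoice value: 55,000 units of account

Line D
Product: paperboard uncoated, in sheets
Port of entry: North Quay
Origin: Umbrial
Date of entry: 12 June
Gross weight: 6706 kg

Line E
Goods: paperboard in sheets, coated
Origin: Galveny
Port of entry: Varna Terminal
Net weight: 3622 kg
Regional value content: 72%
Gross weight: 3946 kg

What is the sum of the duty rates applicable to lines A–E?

Line A: paperboard → 07.01; uncoated → 07.01.02; in rolls → 07.01.02.01. Scheduled 2%. anti-dumping (Caledon, 07.01): +33%; total 2% + 33% = 35%. → 35%.
Line B: newsprint → 07.02; coated → 07.02.02; in sheets → 07.02.02.01. Scheduled 12%. quota on 07.02 exhausted → over-quota 18%; Quintara agreement on 07.02: RVC ≥ 50% → 18% available; Quintara agreement on 07.01.01.01: 07.02.02.01 not covered; preference 18% not lower than 18% → no reduction. → 18%.
Line C: newsprint → 07.02; uncoated → 07.02.01; in sheets → 07.02.01.01. Scheduled 26%. quota on 07.02 exhausted → over-quota 18%. → 18%.
Line D: paperboard → 07.01; uncoated → 07.01.02; in sheets → 07.01.02.02. Scheduled 13%. anti-dumping (Umbrial, 07.01.02.02): +25%; total 13% + 25% = 38%. → 38%.
Line E: paperboard → 07.01; coated → 07.01.01; in sheets → 07.01.01.02. Scheduled 16%. quota on 07.01.01 exhausted → over-quota 38%; Galveny agreement on 07.01.01: RVC ≥ 65% → 20% available; preferential 20%. → 20%.
Sum: 35% + 18% + 18% + 38% + 20% = 129%.

129%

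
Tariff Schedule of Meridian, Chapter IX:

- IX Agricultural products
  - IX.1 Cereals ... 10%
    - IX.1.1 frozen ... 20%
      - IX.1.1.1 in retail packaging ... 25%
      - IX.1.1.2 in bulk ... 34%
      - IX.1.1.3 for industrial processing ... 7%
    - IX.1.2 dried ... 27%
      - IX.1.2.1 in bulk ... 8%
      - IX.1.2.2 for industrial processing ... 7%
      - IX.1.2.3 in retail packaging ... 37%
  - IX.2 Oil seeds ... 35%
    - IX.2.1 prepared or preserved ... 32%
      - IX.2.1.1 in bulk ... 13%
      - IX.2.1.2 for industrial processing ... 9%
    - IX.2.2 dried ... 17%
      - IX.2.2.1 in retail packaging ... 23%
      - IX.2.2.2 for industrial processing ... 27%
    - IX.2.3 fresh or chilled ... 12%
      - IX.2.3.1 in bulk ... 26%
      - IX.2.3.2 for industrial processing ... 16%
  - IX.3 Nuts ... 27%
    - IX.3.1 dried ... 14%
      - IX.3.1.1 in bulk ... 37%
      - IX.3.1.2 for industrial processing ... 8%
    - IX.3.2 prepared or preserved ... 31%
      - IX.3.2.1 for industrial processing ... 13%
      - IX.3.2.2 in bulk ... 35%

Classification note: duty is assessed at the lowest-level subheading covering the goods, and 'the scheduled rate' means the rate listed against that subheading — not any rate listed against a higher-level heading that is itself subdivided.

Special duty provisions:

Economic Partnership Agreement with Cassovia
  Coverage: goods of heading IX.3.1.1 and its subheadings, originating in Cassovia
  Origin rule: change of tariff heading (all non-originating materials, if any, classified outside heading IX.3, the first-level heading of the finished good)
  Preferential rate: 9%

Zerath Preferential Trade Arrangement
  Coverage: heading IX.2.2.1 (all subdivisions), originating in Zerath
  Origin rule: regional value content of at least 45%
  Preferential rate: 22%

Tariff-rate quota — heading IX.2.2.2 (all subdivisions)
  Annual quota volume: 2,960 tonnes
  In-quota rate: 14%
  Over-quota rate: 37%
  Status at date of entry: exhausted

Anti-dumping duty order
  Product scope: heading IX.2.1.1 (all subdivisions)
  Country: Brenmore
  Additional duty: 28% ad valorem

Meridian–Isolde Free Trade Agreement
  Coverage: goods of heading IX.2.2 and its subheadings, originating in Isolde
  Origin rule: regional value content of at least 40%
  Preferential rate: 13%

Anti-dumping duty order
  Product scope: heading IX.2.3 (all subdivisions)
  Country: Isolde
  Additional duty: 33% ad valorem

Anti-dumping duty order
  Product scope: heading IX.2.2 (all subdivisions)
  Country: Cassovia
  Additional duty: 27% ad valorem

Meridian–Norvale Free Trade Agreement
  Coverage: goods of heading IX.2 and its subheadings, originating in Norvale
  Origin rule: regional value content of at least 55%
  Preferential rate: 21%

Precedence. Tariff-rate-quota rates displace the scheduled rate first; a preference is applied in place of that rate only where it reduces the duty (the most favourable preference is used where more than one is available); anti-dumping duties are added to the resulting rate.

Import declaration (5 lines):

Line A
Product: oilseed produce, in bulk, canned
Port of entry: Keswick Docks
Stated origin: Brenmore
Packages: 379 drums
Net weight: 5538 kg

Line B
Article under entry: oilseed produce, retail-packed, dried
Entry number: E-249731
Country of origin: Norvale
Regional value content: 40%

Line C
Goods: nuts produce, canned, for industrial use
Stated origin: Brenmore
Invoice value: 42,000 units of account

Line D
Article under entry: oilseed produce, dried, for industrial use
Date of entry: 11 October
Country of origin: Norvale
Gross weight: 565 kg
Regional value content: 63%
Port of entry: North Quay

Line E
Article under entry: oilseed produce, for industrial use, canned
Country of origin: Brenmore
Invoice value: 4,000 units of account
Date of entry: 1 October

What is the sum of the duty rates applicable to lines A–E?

107%

Line A: oilseed → IX.2; canned → IX.2.1; in bulk → IX.2.1.1. Scheduled 13%. anti-dumping (Brenmore, IX.2.1.1): +28%; total 13% + 28% = 41%. → 41%.
Line B: oilseed → IX.2; dried → IX.2.2; retail-packed → IX.2.2.1. Scheduled 23%. Norvale agreement on IX.2: RVC < 55%. → 23%.
Line C: nuts → IX.3; canned → IX.3.2; for industrial use → IX.3.2.1. Scheduled 13%. No special measure applies. → 13%.
Line D: oilseed → IX.2; dried → IX.2.2; for industrial use → IX.2.2.2. Scheduled 27%. quota on IX.2.2.2 exhausted → over-quota 37%; Norvale agreement on IX.2: RVC ≥ 55% → 21% available; preferential 21%. → 21%.
Line E: oilseed → IX.2; canned → IX.2.1; for industrial use → IX.2.1.2. Scheduled 9%. No special measure applies. → 9%.
Sum: 41% + 23% + 13% + 21% + 9% = 107%.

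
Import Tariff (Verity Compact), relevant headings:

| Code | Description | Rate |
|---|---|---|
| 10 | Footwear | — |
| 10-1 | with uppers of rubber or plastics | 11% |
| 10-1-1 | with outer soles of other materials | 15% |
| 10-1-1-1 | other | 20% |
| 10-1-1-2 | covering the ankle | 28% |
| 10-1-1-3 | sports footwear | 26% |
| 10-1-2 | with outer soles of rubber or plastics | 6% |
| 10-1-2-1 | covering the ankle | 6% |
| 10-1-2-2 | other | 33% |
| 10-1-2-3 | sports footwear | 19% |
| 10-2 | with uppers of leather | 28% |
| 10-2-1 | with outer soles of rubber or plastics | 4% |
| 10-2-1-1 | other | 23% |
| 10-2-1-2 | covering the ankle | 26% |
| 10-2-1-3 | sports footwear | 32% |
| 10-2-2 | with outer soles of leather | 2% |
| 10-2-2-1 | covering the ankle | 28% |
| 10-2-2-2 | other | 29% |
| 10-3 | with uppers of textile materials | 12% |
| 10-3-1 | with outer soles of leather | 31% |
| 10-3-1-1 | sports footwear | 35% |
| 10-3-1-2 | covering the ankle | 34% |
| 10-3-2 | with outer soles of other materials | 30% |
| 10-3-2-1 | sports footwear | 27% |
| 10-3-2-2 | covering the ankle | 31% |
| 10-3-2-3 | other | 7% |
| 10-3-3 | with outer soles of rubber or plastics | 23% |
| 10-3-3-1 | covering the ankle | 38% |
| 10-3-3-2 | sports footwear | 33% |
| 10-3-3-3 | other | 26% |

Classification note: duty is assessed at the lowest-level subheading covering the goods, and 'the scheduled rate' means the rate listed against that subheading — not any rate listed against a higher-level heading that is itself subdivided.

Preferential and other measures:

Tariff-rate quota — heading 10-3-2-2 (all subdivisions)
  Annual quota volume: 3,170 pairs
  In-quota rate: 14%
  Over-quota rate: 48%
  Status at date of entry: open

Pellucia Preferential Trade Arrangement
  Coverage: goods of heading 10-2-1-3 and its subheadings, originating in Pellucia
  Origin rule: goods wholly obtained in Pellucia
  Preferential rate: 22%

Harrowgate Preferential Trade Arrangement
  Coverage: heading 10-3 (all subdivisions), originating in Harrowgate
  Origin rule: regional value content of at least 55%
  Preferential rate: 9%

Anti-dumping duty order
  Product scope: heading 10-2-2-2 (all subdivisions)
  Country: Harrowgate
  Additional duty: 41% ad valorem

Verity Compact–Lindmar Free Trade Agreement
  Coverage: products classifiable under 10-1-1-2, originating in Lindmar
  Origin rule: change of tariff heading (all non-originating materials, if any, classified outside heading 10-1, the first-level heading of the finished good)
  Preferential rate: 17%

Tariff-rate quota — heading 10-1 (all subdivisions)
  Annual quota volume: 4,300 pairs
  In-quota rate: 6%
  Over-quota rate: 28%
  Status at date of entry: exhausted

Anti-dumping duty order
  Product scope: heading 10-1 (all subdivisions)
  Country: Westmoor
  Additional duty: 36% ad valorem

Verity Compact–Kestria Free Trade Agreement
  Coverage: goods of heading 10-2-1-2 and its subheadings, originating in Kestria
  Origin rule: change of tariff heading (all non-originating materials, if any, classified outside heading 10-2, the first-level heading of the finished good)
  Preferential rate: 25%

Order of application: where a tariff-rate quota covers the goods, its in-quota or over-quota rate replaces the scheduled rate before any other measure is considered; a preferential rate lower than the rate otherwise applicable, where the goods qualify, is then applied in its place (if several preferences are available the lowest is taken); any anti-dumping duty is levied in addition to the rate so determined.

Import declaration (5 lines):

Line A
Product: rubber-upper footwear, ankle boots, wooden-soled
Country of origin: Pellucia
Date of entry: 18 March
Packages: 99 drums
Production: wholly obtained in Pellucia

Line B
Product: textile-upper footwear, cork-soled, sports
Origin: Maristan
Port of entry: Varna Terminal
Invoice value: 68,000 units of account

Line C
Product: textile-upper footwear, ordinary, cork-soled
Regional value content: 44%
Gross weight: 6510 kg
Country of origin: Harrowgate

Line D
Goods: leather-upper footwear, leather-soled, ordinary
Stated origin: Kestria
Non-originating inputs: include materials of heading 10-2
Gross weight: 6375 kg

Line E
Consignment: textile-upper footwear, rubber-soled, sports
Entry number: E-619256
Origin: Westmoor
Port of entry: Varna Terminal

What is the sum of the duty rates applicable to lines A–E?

Line A: rubber-upper → 10-1; wooden-soled → 10-1-1; ankle boots → 10-1-1-2. Scheduled 28%. quota on 10-1 exhausted → over-quota 28%; Pellucia agreement on 10-2-1-3: 10-1-1-2 not covered. → 28%.
Line B: textile-upper → 10-3; cork-soled → 10-3-2; sports → 10-3-2-1. Scheduled 27%. No special measure applies. → 27%.
Line C: textile-upper → 10-3; cork-soled → 10-3-2; ordinary → 10-3-2-3. Scheduled 7%. Harrowgate agreement on 10-3: RVC < 55%. → 7%.
Line D: leather-upper → 10-2; leather-soled → 10-2-2; ordinary → 10-2-2-2. Scheduled 29%. Kestria agreement on 10-2-1-2: 10-2-2-2 not covered. → 29%.
Line E: textile-upper → 10-3; rubber-soled → 10-3-3; sports → 10-3-3-2. Scheduled 33%. No special measure applies. → 33%.
Sum: 28% + 27% + 7% + 29% + 33% = 124%.

124%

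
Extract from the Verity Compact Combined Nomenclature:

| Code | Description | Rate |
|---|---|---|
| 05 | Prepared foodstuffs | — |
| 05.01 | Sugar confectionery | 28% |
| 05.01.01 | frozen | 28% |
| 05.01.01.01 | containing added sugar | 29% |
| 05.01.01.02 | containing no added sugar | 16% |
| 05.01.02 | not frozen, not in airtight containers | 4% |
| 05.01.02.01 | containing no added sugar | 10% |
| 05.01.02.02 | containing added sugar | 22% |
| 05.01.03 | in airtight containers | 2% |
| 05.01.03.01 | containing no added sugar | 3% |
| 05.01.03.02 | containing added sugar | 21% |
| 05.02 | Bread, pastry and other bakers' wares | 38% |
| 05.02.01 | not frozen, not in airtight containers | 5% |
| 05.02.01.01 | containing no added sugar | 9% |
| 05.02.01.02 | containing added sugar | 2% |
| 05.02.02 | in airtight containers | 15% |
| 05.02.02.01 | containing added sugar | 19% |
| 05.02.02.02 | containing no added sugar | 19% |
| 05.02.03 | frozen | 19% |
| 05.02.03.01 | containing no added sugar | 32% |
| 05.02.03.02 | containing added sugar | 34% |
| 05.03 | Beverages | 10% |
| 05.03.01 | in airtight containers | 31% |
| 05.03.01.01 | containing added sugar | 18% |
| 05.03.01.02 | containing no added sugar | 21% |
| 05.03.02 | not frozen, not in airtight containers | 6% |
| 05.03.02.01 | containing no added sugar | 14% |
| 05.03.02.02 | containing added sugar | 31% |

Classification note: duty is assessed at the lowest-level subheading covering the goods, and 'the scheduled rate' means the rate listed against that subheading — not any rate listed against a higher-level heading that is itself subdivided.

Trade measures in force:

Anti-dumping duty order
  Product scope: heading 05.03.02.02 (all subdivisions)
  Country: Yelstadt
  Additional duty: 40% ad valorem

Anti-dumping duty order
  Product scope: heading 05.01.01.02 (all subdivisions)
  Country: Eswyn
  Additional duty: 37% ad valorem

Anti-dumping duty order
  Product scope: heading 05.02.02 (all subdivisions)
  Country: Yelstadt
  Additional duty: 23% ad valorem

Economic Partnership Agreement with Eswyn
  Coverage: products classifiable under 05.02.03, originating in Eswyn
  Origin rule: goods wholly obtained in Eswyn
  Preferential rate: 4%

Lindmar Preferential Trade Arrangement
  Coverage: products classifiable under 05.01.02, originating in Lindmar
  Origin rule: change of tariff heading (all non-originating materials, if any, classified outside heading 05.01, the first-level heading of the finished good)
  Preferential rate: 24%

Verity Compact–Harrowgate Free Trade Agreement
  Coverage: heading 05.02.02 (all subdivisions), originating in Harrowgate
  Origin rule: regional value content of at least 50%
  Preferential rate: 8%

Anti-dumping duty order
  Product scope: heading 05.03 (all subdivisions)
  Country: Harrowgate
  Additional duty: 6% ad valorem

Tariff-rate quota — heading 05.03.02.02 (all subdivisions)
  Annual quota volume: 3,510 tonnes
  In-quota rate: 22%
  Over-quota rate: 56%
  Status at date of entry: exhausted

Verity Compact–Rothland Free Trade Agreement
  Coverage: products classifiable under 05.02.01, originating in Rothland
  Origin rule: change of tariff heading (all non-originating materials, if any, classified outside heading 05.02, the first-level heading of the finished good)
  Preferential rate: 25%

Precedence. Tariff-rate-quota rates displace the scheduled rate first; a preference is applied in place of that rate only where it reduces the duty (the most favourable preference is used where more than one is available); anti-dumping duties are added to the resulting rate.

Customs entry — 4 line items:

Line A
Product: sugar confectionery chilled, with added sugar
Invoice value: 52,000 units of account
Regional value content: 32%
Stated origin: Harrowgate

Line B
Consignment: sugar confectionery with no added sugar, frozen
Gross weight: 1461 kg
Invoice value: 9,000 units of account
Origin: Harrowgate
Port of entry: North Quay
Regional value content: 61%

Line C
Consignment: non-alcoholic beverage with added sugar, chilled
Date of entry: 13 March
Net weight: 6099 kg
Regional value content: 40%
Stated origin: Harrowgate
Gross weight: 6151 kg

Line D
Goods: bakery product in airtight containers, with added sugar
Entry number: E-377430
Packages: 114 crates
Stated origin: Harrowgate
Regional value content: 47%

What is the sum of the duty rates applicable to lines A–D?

Line A: sugar confectionery → 05.01; chilled → 05.01.02; with added sugar → 05.01.02.02. Scheduled 22%. Harrowgate agreement on 05.02.02: 05.01.02.02 not covered. → 22%.
Line B: sugar confectionery → 05.01; frozen → 05.01.01; with no added sugar → 05.01.01.02. Scheduled 16%. Harrowgate agreement on 05.02.02: 05.01.01.02 not covered. → 16%.
Line C: non-alcoholic beverage → 05.03; chilled → 05.03.02; with added sugar → 05.03.02.02. Scheduled 31%. quota on 05.03.02.02 exhausted → over-quota 56%; Harrowgate agreement on 05.02.02: 05.03.02.02 not covered; anti-dumping (Harrowgate, 05.03): +6%; total 56% + 6% = 62%. → 62%.
Line D: bakery product → 05.02; in airtight containers → 05.02.02; with added sugar → 05.02.02.01. Scheduled 19%. Harrowgate agreement on 05.02.02: RVC < 50%. → 19%.
Sum: 22% + 16% + 62% + 19% = 119%.

119%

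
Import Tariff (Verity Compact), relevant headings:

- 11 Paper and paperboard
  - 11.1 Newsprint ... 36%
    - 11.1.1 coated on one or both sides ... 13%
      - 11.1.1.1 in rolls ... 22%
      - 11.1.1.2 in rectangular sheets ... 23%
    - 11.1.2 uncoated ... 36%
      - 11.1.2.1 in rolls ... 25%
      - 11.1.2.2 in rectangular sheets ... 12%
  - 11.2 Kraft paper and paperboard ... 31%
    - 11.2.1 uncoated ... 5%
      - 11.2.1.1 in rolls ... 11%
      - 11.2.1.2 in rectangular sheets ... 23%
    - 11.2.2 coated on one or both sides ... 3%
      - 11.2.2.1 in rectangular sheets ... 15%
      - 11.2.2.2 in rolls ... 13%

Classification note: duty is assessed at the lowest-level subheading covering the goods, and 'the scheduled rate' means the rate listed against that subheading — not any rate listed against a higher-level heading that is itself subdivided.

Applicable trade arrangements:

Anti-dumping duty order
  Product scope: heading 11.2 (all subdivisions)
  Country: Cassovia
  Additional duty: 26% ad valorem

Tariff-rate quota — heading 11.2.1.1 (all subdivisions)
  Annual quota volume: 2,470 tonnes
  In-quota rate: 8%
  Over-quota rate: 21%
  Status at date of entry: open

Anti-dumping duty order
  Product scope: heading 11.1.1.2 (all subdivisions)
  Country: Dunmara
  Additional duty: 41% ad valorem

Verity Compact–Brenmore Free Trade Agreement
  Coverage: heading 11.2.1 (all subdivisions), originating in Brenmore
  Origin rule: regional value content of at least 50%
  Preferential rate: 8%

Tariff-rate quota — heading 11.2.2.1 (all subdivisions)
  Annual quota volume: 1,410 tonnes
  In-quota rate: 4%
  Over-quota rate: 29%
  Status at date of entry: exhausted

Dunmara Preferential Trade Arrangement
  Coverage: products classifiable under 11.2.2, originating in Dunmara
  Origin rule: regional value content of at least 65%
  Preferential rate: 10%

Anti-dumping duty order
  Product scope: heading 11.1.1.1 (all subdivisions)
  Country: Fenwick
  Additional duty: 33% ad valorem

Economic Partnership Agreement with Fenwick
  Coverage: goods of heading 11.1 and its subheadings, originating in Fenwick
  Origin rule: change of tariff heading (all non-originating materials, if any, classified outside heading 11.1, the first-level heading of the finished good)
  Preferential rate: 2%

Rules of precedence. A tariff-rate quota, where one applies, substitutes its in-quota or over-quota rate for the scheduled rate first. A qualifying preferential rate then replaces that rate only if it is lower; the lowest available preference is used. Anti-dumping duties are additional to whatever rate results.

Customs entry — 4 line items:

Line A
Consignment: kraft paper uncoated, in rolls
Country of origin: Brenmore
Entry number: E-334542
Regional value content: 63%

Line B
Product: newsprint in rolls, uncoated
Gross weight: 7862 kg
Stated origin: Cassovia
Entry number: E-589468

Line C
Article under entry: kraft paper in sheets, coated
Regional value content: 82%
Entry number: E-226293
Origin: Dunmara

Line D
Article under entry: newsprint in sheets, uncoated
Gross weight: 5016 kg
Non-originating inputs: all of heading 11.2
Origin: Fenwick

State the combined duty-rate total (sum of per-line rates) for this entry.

Line A: kraft paper → 11.2; uncoated → 11.2.1; in rolls → 11.2.1.1. Scheduled 11%. quota on 11.2.1.1 open → in-quota 8%; Brenmore agreement on 11.2.1: RVC ≥ 50% → 8% available; preference 8% not lower than 8% → no reduction. → 8%.
Line B: newsprint → 11.1; uncoated → 11.1.2; in rolls → 11.1.2.1. Scheduled 25%. No special measure applies. → 25%.
Line C: kraft paper → 11.2; coated → 11.2.2; in sheets → 11.2.2.1. Scheduled 15%. quota on 11.2.2.1 exhausted → over-quota 29%; Dunmara agreement on 11.2.2: RVC ≥ 65% → 10% available; preferential 10%. → 10%.
Line D: newsprint → 11.1; uncoated → 11.1.2; in sheets → 11.1.2.2. Scheduled 12%. Fenwick agreement on 11.1: CTH met → 2% available; preferential 2%. → 2%.
Sum: 8% + 25% + 10% + 2% = 45%.

45%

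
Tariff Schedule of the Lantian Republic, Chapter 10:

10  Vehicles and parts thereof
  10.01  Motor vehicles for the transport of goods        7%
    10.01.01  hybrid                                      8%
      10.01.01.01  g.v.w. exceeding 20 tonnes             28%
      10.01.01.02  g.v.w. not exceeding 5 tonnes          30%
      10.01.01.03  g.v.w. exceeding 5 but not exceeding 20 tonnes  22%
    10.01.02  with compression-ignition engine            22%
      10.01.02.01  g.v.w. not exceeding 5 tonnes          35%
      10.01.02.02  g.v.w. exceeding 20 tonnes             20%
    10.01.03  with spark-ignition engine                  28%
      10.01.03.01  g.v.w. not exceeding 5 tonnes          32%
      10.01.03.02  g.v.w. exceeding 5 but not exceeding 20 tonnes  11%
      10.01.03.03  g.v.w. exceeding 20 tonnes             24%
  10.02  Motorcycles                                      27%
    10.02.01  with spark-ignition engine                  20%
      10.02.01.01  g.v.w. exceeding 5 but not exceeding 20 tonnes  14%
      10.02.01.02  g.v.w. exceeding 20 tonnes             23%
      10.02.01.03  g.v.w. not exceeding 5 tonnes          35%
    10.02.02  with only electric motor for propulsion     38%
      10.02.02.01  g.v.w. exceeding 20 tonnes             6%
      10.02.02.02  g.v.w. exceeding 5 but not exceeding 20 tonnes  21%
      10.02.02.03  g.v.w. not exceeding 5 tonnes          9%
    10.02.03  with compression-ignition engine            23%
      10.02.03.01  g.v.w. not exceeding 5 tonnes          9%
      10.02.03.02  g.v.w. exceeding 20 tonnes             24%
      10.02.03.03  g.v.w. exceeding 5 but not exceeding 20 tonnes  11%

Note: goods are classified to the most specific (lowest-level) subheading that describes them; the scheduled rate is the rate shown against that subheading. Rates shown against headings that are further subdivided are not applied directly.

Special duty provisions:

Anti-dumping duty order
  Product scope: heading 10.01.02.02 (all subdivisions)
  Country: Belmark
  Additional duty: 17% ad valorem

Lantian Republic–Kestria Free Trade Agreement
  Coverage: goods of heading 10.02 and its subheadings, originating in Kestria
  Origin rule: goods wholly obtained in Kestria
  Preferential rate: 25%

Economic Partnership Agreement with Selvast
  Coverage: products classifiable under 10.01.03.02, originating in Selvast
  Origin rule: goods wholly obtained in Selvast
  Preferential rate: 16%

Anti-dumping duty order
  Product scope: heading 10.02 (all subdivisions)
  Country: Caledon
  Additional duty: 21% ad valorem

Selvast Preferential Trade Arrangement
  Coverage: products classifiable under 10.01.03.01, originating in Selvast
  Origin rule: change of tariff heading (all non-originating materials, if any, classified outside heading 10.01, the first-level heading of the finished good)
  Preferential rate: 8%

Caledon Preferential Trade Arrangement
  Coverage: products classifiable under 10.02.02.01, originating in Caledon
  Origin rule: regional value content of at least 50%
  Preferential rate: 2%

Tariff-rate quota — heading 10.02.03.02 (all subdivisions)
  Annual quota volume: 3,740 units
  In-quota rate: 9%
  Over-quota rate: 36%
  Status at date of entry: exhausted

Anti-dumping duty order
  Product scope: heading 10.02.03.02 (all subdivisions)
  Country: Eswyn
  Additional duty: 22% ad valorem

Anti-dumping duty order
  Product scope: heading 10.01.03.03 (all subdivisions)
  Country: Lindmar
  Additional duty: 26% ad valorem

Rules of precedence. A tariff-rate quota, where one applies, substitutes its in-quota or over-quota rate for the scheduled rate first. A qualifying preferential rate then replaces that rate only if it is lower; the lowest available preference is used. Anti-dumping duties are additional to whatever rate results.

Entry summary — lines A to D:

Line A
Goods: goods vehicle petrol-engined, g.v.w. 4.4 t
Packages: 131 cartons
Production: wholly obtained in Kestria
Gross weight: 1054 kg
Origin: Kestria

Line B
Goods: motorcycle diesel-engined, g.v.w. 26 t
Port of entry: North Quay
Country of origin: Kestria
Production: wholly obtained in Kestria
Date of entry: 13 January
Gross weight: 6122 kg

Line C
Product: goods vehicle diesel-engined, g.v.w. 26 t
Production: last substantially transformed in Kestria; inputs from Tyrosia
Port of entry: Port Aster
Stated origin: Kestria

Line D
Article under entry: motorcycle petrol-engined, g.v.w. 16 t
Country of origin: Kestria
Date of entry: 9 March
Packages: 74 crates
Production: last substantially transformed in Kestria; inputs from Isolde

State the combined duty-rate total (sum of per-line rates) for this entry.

Line A: goods vehicle → 10.01; petrol-engined → 10.01.03; g.v.w. 4.4 t → 10.01.03.01. Scheduled 32%. Kestria agreement on 10.02: 10.01.03.01 not covered. → 32%.
Line B: motorcycle → 10.02; diesel-engined → 10.02.03; g.v.w. 26 t → 10.02.03.02. Scheduled 24%. quota on 10.02.03.02 exhausted → over-quota 36%; Kestria agreement on 10.02: wholly obtained → 25% available; preferential 25%. → 25%.
Line C: goods vehicle → 10.01; diesel-engined → 10.01.02; g.v.w. 26 t → 10.01.02.02. Scheduled 20%. Kestria agreement on 10.02: 10.01.02.02 not covered. → 20%.
Line D: motorcycle → 10.02; petrol-engined → 10.02.01; g.v.w. 16 t → 10.02.01.01. Scheduled 14%. Kestria agreement on 10.02: not wholly obtained. → 14%.
Sum: 32% + 25% + 20% + 14% = 91%.

91%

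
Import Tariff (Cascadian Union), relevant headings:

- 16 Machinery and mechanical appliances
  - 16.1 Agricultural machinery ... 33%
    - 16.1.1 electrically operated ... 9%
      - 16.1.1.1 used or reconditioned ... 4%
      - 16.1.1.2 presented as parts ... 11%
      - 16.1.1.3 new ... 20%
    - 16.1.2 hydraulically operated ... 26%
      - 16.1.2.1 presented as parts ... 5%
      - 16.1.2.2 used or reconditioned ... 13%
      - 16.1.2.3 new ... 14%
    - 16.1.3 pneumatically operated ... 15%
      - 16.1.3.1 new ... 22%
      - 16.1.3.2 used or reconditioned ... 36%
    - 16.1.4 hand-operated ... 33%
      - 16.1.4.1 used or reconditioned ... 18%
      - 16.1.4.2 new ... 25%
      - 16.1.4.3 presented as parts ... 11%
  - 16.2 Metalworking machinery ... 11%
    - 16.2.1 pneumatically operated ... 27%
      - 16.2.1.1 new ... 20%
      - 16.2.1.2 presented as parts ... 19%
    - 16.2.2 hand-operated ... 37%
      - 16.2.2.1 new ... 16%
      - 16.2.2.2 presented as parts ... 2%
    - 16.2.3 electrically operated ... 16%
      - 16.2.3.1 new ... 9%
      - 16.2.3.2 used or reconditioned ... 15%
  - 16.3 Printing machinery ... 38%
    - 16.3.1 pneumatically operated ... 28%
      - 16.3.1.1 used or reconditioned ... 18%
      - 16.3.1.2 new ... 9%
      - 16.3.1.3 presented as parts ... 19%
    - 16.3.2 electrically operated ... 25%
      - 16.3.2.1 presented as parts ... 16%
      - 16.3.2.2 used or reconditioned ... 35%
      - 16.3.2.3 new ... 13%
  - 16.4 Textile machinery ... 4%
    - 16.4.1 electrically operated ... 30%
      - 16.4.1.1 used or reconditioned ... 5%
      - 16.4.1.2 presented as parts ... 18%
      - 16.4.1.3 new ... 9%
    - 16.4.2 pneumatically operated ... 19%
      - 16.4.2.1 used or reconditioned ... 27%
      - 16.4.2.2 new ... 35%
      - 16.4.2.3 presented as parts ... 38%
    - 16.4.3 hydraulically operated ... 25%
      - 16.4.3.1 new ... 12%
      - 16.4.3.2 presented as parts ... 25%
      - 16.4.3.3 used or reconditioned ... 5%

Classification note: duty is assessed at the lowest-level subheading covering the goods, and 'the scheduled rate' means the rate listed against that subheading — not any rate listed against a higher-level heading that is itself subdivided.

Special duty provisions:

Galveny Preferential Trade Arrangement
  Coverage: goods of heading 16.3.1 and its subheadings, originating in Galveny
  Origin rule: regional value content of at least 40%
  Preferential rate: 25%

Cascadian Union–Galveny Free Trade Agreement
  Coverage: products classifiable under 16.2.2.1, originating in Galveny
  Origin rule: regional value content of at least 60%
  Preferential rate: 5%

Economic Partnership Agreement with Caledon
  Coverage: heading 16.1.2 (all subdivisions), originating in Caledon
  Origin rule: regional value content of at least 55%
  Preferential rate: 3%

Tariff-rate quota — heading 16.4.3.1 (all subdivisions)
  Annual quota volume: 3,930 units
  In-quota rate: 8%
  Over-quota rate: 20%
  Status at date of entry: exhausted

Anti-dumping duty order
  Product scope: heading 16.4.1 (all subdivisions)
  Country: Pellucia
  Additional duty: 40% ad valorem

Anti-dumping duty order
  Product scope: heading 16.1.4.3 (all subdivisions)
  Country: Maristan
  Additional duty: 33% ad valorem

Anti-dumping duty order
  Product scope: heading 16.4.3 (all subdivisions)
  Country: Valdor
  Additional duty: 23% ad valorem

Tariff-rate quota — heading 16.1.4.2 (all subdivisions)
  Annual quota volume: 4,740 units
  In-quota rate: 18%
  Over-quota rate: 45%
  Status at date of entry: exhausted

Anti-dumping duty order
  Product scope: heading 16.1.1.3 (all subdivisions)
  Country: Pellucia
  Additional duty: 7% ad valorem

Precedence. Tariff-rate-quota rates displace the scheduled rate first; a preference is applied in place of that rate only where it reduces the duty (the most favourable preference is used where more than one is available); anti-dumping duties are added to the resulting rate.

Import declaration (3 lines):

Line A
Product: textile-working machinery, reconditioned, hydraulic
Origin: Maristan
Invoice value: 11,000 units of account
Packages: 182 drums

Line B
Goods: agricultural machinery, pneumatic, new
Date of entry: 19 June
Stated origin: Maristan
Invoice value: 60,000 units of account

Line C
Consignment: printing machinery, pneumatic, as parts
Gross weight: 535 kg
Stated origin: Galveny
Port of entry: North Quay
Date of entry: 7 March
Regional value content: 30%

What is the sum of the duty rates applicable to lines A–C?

Line A: textile-working → 16.4; hydraulic → 16.4.3; reconditioned → 16.4.3.3. Scheduled 5%. No special measure applies. → 5%.
Line B: agricultural → 16.1; pneumatic → 16.1.3; new → 16.1.3.1. Scheduled 22%. No special measure applies. → 22%.
Line C: printing → 16.3; pneumatic → 16.3.1; as parts → 16.3.1.3. Scheduled 19%. Galveny agreement on 16.3.1: RVC < 40%; Galveny agreement on 16.2.2.1: 16.3.1.3 not covered. → 19%.
Sum: 5% + 22% + 19% = 46%.

46%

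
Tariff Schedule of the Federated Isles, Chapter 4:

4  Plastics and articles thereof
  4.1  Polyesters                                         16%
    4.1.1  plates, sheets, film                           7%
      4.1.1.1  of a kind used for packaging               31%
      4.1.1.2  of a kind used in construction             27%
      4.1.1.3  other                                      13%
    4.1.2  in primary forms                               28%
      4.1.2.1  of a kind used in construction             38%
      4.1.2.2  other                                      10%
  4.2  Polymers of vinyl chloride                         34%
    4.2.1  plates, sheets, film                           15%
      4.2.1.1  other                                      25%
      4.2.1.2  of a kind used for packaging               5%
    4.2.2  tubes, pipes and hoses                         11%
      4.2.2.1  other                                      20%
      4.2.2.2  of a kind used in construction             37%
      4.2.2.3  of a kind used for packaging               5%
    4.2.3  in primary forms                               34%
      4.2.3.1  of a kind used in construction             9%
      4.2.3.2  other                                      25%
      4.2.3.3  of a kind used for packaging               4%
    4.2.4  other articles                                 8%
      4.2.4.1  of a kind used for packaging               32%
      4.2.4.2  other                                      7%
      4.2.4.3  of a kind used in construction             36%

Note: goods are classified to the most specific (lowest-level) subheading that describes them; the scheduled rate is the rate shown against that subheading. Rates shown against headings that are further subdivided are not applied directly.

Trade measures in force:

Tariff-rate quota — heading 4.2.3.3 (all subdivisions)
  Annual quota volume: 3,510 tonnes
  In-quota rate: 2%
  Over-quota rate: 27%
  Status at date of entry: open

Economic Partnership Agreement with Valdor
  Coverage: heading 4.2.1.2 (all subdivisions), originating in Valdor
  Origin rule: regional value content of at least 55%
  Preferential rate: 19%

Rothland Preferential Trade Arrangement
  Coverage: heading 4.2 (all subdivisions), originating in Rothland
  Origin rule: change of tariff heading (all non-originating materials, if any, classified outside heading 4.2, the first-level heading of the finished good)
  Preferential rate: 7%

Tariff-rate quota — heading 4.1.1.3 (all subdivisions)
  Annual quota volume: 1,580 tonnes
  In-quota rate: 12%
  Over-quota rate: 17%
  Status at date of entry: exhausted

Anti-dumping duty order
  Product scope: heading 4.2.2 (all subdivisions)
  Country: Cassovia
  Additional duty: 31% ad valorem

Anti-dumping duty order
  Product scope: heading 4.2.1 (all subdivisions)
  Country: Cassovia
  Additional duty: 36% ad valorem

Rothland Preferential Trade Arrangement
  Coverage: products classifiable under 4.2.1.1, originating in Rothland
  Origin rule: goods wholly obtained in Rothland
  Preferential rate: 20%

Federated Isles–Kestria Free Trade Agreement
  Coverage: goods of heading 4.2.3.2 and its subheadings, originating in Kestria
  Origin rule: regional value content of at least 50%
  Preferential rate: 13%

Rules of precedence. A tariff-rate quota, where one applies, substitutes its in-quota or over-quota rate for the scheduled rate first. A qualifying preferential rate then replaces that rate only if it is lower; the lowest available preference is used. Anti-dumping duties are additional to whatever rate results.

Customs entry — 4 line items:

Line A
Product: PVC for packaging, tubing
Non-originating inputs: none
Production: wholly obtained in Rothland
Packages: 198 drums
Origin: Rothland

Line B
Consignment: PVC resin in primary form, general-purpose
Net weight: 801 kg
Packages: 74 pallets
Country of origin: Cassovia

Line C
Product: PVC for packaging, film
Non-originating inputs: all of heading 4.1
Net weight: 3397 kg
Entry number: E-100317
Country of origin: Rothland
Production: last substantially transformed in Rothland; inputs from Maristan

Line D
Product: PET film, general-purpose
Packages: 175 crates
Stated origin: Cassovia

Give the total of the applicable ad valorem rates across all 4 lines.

52%

Line A: PVC → 4.2; tubing → 4.2.2; for packaging → 4.2.2.3. Scheduled 5%. Rothland agreement on 4.2: CTH met → 7% available; Rothland agreement on 4.2.1.1: 4.2.2.3 not covered; preference 7% not lower than 5% → no reduction. → 5%.
Line B: PVC → 4.2; resin in primary form → 4.2.3; general-purpose → 4.2.3.2. Scheduled 25%. No special measure applies. → 25%.
Line C: PVC → 4.2; film → 4.2.1; for packaging → 4.2.1.2. Scheduled 5%. Rothland agreement on 4.2: CTH met → 7% available; Rothland agreement on 4.2.1.1: 4.2.1.2 not covered; preference 7% not lower than 5% → no reduction. → 5%.
Line D: PET → 4.1; film → 4.1.1; general-purpose → 4.1.1.3. Scheduled 13%. quota on 4.1.1.3 exhausted → over-quota 17%. → 17%.
Sum: 5% + 25% + 5% + 17% = 52%.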